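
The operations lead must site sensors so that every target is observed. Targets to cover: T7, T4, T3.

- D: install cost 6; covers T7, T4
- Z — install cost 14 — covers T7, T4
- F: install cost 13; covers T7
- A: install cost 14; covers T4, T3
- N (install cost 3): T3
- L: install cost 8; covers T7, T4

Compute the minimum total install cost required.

9

This is an integer covering problem.
Choose D and N: together they cover T7, T4, T3 — every target.
Total install cost: 6 + 3 = 9.
No cover costs less than 9.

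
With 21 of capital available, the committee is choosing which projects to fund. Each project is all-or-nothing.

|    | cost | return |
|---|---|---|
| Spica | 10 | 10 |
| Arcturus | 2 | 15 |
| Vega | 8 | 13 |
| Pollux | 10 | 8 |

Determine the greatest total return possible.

38

This is an integer program with binary decision variables.
Take Spica, Arcturus, and Vega: cost 10 + 2 + 8 = 20 ≤ 21, return 10 + 15 + 13 = 38.
No other feasible combination does better.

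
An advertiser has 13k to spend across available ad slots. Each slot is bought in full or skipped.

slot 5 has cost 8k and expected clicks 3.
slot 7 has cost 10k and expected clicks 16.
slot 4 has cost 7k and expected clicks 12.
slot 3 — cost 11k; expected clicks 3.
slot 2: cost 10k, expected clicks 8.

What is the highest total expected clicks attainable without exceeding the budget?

16

This is a 0-1 knapsack instance.
slot 2: cost 10 ≤ 13, expected clicks 8.
slot 7: cost 10 ≤ 13, expected clicks 16.
slot 4: cost 7 ≤ 13, expected clicks 12.
Best is slot 7 with total expected clicks 16.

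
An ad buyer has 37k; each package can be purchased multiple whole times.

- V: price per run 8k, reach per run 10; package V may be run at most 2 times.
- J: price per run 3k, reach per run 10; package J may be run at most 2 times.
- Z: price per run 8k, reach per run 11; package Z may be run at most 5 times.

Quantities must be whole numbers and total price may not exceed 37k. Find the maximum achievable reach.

This is a bounded integer knapsack.
1×J and 4×Z: price 35 ≤ 37, reach 1·10 + 4·11 = 54.
2×J and 3×Z: price 30 ≤ 37, reach 2·10 + 3·11 = 53.
Best is 54.

54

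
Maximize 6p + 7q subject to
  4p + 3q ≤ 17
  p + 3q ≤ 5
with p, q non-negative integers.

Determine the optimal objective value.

(p,q)=(4,0): 4·4+3·0=16≤17, 1·4+3·0=4≤5, objective 24.
(p,q)=(3,0): 4·3+3·0=12≤17, 1·3+3·0=3≤5, objective 18.
Maximum is 24 at (p,q)=(4,0).

24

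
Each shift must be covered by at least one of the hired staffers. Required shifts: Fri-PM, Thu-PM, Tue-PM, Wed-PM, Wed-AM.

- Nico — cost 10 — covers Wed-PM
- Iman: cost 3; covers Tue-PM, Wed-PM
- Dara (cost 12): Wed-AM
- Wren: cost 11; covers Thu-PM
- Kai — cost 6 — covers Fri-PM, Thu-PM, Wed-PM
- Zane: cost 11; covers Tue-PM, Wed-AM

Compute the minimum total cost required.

17

This is a weighted set-cover instance.
The greedy cost-per-new-shift heuristic would pick Iman, Kai, and Zane for 20, but a cheaper cover exists.
Choose Kai and Zane: together they cover Fri-PM, Thu-PM, Tue-PM, Wed-PM, Wed-AM — every shift.
Total cost: 6 + 11 = 17.
No cover costs less than 17.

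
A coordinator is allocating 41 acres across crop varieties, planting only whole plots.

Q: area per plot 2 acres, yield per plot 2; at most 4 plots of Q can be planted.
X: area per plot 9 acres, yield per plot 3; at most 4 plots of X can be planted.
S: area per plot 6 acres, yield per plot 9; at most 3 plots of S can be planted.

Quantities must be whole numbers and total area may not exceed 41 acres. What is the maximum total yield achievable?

38

S has the best ratio (9/6); taking only S gives at most 3×9 = 27 (stopped by the supply cap of 3).
Mixing does better — 4×Q, 1×X, and 3×S: area 35 ≤ 41, yield 4·2 + 1·3 + 3·9 = 38.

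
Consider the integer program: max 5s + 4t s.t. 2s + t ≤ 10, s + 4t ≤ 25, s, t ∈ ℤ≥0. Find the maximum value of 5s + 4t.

31

The continuous relaxation peaks at (2.14, 5.71) with value 33.57; rounding to a feasible lattice point costs some objective.
(s,t)=(3,4): 2·3+1·4=10≤10, 1·3+4·4=19≤25, objective 31.
(s,t)=(2,5): 2·2+1·5=9≤10, 1·2+4·5=22≤25, objective 30.
(s,t)=(1,6): 2·1+1·6=8≤10, 1·1+4·6=25≤25, objective 29.
Maximum is 31 at (s,t)=(3,4).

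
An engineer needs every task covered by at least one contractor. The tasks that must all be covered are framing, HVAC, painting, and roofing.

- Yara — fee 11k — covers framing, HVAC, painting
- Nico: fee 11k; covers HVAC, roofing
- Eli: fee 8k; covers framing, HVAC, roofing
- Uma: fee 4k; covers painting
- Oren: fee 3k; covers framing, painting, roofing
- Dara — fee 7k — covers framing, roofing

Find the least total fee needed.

11

Choose Eli and Oren: together they cover framing, HVAC, painting, roofing — every task.
Total fee: 8 + 3 = 11.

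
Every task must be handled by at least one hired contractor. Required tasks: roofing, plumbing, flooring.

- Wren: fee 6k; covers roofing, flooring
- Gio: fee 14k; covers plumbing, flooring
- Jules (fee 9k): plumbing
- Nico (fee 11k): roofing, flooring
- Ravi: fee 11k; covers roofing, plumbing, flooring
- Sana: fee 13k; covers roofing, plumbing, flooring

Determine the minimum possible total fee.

The greedy cost-per-new-task heuristic would pick Wren and Jules for 15, but a cheaper cover exists.
Ravi alone covers roofing, plumbing, flooring — every task.
Total fee: 11.
No cover costs less than 11.

11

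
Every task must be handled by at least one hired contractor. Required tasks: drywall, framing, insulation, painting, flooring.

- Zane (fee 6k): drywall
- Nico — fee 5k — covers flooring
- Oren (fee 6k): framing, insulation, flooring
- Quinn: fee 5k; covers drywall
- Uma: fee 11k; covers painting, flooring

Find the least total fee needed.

Choose Oren, Quinn, and Uma: together they cover drywall, framing, insulation, painting, flooring — every task.
Total fee: 6 + 5 + 11 = 22.
No cover costs less than 22.

22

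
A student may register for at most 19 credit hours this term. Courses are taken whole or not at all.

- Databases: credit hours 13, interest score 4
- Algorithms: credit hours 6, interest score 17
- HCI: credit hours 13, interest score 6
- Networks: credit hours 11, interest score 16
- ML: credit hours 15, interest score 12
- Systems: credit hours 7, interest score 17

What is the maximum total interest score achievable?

34

Algorithms + Networks: credit hours 6 + 11 = 17 ≤ 19, interest score 17 + 16 = 33.
Networks + Systems: credit hours 11 + 7 = 18 ≤ 19, interest score 16 + 17 = 33.
Algorithms + Systems: credit hours 6 + 7 = 13 ≤ 19, interest score 17 + 17 = 34.
Best is Algorithms and Systems with total interest score 34.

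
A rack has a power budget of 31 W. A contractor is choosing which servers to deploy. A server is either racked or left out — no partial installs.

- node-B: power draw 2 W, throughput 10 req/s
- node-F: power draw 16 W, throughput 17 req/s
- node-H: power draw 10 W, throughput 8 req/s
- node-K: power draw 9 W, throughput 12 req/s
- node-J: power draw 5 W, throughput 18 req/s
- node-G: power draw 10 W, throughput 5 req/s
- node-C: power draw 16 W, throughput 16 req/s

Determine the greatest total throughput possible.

Allowing fractional choices, the relaxed optimum would be about 55.9, but servers are indivisible.
node-K + node-J + node-C: power draw 9 + 5 + 16 = 30 ≤ 31, throughput 12 + 18 + 16 = 46.
node-B + node-H + node-K + node-J: power draw 2 + 10 + 9 + 5 = 26 ≤ 31, throughput 10 + 8 + 12 + 18 = 48.
node-F + node-K + node-J: power draw 16 + 9 + 5 = 30 ≤ 31, throughput 17 + 12 + 18 = 47.
Best is node-B, node-H, node-K, and node-J with total throughput 48.

48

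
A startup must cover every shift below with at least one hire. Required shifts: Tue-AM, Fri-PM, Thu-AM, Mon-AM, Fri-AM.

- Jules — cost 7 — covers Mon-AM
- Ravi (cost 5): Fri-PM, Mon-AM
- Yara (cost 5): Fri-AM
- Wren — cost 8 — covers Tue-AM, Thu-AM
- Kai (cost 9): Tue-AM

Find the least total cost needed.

18

Choose Ravi, Yara, and Wren: together they cover Tue-AM, Fri-PM, Thu-AM, Mon-AM, Fri-AM — every shift.
Total cost: 5 + 5 + 8 = 18.
No cover costs less than 18.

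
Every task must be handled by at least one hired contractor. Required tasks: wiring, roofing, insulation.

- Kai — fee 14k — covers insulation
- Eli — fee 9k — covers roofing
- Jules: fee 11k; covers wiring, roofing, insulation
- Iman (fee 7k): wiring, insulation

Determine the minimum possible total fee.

Jules alone covers wiring, roofing, insulation — every task.
Total fee: 11.

11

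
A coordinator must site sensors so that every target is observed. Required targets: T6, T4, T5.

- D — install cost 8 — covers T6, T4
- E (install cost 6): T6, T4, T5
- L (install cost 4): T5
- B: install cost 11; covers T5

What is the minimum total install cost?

6

E alone covers T6, T4, T5 — every target.
Total install cost: 6.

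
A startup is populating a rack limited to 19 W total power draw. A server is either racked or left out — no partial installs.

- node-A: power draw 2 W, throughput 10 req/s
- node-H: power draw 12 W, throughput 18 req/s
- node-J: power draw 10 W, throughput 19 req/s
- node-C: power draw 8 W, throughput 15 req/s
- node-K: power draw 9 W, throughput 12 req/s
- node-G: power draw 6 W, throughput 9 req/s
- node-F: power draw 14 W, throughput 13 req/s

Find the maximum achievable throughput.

38

Allowing fractional choices, the relaxed optimum would be about 42.1, but servers are indivisible.
node-A + node-J + node-G: power draw 2 + 10 + 6 = 18 ≤ 19, throughput 10 + 19 + 9 = 38.
node-A + node-C + node-G: power draw 2 + 8 + 6 = 16 ≤ 19, throughput 10 + 15 + 9 = 34.
node-A + node-C + node-K: power draw 2 + 8 + 9 = 19 ≤ 19, throughput 10 + 15 + 12 = 37.
Best is node-A, node-J, and node-G with total throughput 38.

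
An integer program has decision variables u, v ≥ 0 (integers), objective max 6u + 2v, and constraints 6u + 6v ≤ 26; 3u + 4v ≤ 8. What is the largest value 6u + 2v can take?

(u,v)=(2,0) is feasible, giving 12.
(u,v)=(1,1) is feasible, giving 8.
(u,v)=(1,0) is feasible, giving 6.
No feasible integer point exceeds 12.

12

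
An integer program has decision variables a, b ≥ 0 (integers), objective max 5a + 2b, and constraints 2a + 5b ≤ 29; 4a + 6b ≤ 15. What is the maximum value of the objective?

(a,b)=(3,0) is feasible, giving 15.
(a,b)=(2,1) is feasible, giving 12.
(a,b)=(2,0) is feasible, giving 10.
The best lattice point is (3,0), giving 15.

15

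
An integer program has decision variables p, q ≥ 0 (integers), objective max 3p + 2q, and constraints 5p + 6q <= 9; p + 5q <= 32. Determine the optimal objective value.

Relaxing integrality, the LP optimum is 5.40 at (p,q) = (1.8, 0), which is not an integer point.
(p,q)=(1,0): 5·1+6·0=5≤9, 1·1+5·0=1≤32, objective 3.
(p,q)=(0,1): 5·0+6·1=6≤9, 1·0+5·1=5≤32, objective 2.
(p,q)=(0,0): 5·0+6·0=0≤9, 1·0+5·0=0≤32, objective 0.
The best lattice point is (1,0), giving 3.

3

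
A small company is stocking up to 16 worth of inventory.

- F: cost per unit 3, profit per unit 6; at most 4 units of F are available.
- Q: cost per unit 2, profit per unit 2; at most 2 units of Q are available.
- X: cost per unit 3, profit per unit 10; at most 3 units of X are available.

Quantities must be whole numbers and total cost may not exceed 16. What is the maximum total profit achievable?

42

This is a bounded integer knapsack.
1×F, 2×Q, and 3×X: cost 16 ≤ 16, profit 1·6 + 2·2 + 3·10 = 40.
2×F and 3×X: cost 15 ≤ 16, profit 2·6 + 3·10 = 42.
Best is 42.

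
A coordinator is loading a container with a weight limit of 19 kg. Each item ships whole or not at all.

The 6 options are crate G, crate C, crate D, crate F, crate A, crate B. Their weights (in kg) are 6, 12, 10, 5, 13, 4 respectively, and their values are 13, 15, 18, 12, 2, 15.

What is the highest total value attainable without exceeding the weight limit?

45

Allowing fractional choices, the relaxed optimum would be about 47.2, but items are indivisible.
crate G + crate F + crate B: weight 6 + 5 + 4 = 15 ≤ 19, value 13 + 12 + 15 = 40.
crate D + crate B: weight 10 + 4 = 14 ≤ 19, value 18 + 15 = 33.
crate D + crate F + crate B: weight 10 + 5 + 4 = 19 ≤ 19, value 18 + 12 + 15 = 45.
Best is crate D, crate F, and crate B with total value 45.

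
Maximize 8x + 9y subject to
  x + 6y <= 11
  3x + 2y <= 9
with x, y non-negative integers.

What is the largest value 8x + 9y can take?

25

The continuous relaxation peaks at (2, 1.5) with value 29.50; rounding to a feasible lattice point costs some objective.
(x,y)=(2,1): 1·2+6·1=8≤11, 3·2+2·1=8≤9, objective 25.
(x,y)=(3,0): 1·3+6·0=3≤11, 3·3+2·0=9≤9, objective 24.
(x,y)=(1,1): 1·1+6·1=7≤11, 3·1+2·1=5≤9, objective 17.
(x,y)=(2,0): 1·2+6·0=2≤11, 3·2+2·0=6≤9, objective 16.
No feasible integer point exceeds 25.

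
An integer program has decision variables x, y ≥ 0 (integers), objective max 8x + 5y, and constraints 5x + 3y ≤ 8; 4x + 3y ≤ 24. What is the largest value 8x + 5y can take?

The continuous relaxation peaks at (0, 2.67) with value 13.33; rounding to a feasible lattice point costs some objective.
(x,y)=(1,1): 5·1+3·1=8≤8, 4·1+3·1=7≤24, objective 13.
(x,y)=(0,2): 5·0+3·2=6≤8, 4·0+3·2=6≤24, objective 10.
(x,y)=(1,0): 5·1+3·0=5≤8, 4·1+3·0=4≤24, objective 8.
Maximum is 13 at (x,y)=(1,1).

13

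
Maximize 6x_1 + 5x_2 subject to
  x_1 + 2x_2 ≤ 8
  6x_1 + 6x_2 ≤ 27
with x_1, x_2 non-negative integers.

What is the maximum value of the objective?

Relaxing integrality, the LP optimum is 27.00 at (x_1,x_2) = (4.5, 0), which is not an integer point.
(x_1,x_2)=(4,0): 1·4+2·0=4≤8, 6·4+6·0=24≤27, objective 24.
(x_1,x_2)=(3,1): 1·3+2·1=5≤8, 6·3+6·1=24≤27, objective 23.
(x_1,x_2)=(3,0): 1·3+2·0=3≤8, 6·3+6·0=18≤27, objective 18.
Maximum is 24 at (x_1,x_2)=(4,0).

24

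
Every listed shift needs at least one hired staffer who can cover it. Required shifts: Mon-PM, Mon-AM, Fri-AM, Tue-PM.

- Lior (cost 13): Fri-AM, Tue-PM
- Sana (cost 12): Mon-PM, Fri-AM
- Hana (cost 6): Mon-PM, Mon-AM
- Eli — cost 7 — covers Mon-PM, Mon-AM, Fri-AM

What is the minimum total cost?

Choose Lior and Hana: together they cover Mon-PM, Mon-AM, Fri-AM, Tue-PM — every shift.
Total cost: 13 + 6 = 19.

19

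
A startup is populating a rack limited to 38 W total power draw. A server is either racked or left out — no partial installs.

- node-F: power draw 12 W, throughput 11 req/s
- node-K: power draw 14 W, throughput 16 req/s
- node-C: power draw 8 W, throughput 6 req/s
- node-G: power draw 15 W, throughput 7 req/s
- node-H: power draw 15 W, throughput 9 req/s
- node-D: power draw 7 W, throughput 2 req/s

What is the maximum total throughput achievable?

This is an integer program with binary decision variables.
node-K + node-C + node-H: power draw 14 + 8 + 15 = 37 ≤ 38, throughput 16 + 6 + 9 = 31.
node-F + node-K + node-C: power draw 12 + 14 + 8 = 34 ≤ 38, throughput 11 + 16 + 6 = 33.
node-F + node-K + node-D: power draw 12 + 14 + 7 = 33 ≤ 38, throughput 11 + 16 + 2 = 29.
Best is node-F, node-K, and node-C with total throughput 33.

33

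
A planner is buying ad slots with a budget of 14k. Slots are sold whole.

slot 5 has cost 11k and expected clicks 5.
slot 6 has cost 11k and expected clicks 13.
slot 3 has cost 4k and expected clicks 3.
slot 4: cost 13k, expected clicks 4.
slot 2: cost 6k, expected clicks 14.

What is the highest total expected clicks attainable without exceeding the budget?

17

This is a 0-1 knapsack instance.
Take slot 3 and slot 2: cost 4 + 6 = 10 ≤ 14, expected clicks 3 + 14 = 17.
No other feasible combination does better.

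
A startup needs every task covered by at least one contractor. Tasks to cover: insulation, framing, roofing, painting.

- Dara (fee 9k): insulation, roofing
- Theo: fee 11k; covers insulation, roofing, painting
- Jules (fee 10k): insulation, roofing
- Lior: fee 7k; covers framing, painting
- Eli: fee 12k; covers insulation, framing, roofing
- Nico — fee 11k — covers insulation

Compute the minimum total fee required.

16

This is an integer covering problem.
Choose Dara and Lior: together they cover insulation, framing, roofing, painting — every task.
Total fee: 9 + 7 = 16.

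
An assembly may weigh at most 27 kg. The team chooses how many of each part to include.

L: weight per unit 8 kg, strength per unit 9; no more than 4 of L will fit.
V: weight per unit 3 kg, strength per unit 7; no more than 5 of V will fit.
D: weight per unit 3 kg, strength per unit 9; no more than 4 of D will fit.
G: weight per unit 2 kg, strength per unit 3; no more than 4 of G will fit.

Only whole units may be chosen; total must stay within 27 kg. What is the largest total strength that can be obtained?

71

4×V, 4×D, and 1×G: weight 26 ≤ 27, strength 4·7 + 4·9 + 1·3 = 67.
5×V and 4×D: weight 27 ≤ 27, strength 5·7 + 4·9 = 71.
Best is 71.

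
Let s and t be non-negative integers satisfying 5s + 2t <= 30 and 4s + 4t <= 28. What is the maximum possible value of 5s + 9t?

63

(s,t)=(0,7): 5·0+2·7=14≤30, 4·0+4·7=28≤28, objective 63.
(s,t)=(1,6): 5·1+2·6=17≤30, 4·1+4·6=28≤28, objective 59.
(s,t)=(0,6): 5·0+2·6=12≤30, 4·0+4·6=24≤28, objective 54.
No feasible integer point exceeds 63.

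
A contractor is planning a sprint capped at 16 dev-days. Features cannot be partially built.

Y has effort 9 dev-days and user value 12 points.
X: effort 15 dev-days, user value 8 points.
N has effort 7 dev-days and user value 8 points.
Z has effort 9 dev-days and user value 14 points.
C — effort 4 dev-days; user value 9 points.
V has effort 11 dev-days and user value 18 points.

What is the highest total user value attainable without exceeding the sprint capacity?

Allowing fractional choices, the relaxed optimum would be about 28.6, but features are indivisible.
Z + C: effort 9 + 4 = 13 ≤ 16, user value 14 + 9 = 23.
C + V: effort 4 + 11 = 15 ≤ 16, user value 9 + 18 = 27.
N + Z: effort 7 + 9 = 16 ≤ 16, user value 8 + 14 = 22.
Best is C and V with total user value 27.

27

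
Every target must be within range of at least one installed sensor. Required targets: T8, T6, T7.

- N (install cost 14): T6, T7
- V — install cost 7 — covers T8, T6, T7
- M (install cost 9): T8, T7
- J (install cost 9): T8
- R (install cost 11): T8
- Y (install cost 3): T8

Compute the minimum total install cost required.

7

V alone covers T8, T6, T7 — every target.
Total install cost: 7.
No cover costs less than 7.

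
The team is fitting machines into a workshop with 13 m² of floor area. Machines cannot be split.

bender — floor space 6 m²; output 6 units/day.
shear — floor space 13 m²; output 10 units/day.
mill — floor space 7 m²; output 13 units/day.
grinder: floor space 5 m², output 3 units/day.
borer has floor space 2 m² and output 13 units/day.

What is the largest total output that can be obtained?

26

bender + borer: floor space 6 + 2 = 8 ≤ 13, output 6 + 13 = 19.
bender + grinder + borer: floor space 6 + 5 + 2 = 13 ≤ 13, output 6 + 3 + 13 = 22.
mill + borer: floor space 7 + 2 = 9 ≤ 13, output 13 + 13 = 26.
Best is mill and borer with total output 26.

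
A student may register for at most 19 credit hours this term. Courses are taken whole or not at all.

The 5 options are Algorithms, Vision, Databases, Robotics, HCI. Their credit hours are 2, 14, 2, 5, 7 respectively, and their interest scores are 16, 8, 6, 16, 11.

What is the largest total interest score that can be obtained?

49

This is a 0-1 knapsack instance.
Allowing fractional choices, the relaxed optimum would be about 50.7, but courses are indivisible.
Algorithms + Robotics + HCI: credit hours 2 + 5 + 7 = 14 ≤ 19, interest score 16 + 16 + 11 = 43.
Algorithms + Databases + Robotics + HCI: credit hours 2 + 2 + 5 + 7 = 16 ≤ 19, interest score 16 + 6 + 16 + 11 = 49.
Best is Algorithms, Databases, Robotics, and HCI with total interest score 49.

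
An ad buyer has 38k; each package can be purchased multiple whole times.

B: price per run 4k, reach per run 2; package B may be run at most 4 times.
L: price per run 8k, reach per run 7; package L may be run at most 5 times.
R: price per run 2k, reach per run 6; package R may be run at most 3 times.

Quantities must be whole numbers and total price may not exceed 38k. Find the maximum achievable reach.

2×B, 3×L, and 3×R: price 38 ≤ 38, reach 2·2 + 3·7 + 3·6 = 43.
4×L and 3×R: price 38 ≤ 38, reach 4·7 + 3·6 = 46.
Best is 46.

46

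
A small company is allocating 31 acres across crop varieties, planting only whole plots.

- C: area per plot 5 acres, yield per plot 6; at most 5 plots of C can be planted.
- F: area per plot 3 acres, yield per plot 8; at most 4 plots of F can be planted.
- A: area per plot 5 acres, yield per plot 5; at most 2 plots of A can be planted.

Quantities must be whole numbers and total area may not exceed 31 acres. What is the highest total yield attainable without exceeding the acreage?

50

Take 3×C and 4×F: area 27 ≤ 31, yield 3·6 + 4·8 = 50.
F has the best ratio (8/3) and is taken to its limit of 4; remaining capacity is filled optimally with the others.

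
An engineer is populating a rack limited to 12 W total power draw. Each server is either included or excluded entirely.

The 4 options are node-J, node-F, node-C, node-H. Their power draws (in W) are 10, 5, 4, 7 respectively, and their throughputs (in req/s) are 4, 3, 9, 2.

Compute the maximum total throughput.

This is a 0-1 knapsack instance.
Allowing fractional choices, the relaxed optimum would be about 13.2, but servers are indivisible.
node-C + node-H: power draw 4 + 7 = 11 ≤ 12, throughput 9 + 2 = 11.
node-C: power draw 4 ≤ 12, throughput 9.
node-F + node-C: power draw 5 + 4 = 9 ≤ 12, throughput 3 + 9 = 12.
Best is node-F and node-C with total throughput 12.

12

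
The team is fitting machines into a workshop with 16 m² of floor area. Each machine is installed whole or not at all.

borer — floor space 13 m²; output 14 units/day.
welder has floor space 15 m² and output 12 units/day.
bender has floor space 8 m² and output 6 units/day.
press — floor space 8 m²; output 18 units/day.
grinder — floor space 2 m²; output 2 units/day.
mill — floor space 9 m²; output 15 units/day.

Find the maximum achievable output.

Take bender and press: floor space 8 + 8 = 16 ≤ 16, output 6 + 18 = 24.
No other feasible combination does better.

24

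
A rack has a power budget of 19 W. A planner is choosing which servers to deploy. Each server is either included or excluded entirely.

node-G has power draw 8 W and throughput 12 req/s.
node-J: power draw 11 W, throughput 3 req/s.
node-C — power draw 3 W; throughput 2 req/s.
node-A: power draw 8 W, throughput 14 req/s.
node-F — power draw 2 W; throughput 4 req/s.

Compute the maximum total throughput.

30

Allowing fractional choices, the relaxed optimum would be about 30.7, but servers are indivisible.
node-G + node-C + node-A: power draw 8 + 3 + 8 = 19 ≤ 19, throughput 12 + 2 + 14 = 28.
node-G + node-A + node-F: power draw 8 + 8 + 2 = 18 ≤ 19, throughput 12 + 14 + 4 = 30.
node-G + node-A: power draw 8 + 8 = 16 ≤ 19, throughput 12 + 14 = 26.
Best is node-G, node-A, and node-F with total throughput 30.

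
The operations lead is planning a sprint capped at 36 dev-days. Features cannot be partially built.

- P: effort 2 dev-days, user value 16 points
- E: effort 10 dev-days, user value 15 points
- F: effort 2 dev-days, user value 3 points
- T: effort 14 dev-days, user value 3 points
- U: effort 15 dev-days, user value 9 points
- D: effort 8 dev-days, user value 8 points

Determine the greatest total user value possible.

P + E + F + T + D: effort 2 + 10 + 2 + 14 + 8 = 36 ≤ 36, user value 16 + 15 + 3 + 3 + 8 = 45.
P + E + U + D: effort 2 + 10 + 15 + 8 = 35 ≤ 36, user value 16 + 15 + 9 + 8 = 48.
Best is P, E, U, and D with total user value 48.

48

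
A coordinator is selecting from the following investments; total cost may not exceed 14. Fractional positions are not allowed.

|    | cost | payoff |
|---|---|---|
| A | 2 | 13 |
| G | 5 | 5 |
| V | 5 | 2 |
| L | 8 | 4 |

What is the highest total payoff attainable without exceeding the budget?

20

A + G + V: cost 2 + 5 + 5 = 12 ≤ 14, payoff 13 + 5 + 2 = 20.
A + G: cost 2 + 5 = 7 ≤ 14, payoff 13 + 5 = 18.
A + L: cost 2 + 8 = 10 ≤ 14, payoff 13 + 4 = 17.
Best is A, G, and V with total payoff 20.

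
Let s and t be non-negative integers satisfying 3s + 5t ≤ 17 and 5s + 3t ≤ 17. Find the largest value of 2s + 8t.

24

Relaxing integrality, the LP optimum is 27.20 at (s,t) = (0, 3.4), which is not an integer point.
(s,t)=(0,3): 3·0+5·3=15≤17, 5·0+3·3=9≤17, objective 24.
(s,t)=(1,2): 3·1+5·2=13≤17, 5·1+3·2=11≤17, objective 18.
(s,t)=(0,2): 3·0+5·2=10≤17, 5·0+3·2=6≤17, objective 16.
The best lattice point is (0,3), giving 24.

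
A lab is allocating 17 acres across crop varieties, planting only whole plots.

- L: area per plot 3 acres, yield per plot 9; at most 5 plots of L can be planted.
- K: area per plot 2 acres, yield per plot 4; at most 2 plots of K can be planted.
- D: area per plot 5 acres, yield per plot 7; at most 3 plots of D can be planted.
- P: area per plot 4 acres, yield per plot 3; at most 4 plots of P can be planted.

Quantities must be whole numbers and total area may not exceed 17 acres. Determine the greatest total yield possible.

L has the best ratio (9/3); taking only L gives at most 5×9 = 45 (stopped by the area limit).
Mixing does better — 5×L and 1×K: area 17 ≤ 17, yield 5·9 + 1·4 = 49.

49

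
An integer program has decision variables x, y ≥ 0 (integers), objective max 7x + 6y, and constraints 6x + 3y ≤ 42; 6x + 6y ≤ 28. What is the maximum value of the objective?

28

Relaxing integrality, the LP optimum is 32.67 at (x,y) = (4.67, 0), which is not an integer point.
(x,y)=(4,0) is feasible, giving 28.
(x,y)=(3,1) is feasible, giving 27.
(x,y)=(3,0) is feasible, giving 21.
The best lattice point is (4,0), giving 28.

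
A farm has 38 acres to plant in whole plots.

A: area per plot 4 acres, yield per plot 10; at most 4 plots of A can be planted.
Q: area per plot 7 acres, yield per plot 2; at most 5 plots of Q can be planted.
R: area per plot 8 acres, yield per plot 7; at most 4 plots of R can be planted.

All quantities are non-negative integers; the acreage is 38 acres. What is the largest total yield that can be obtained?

Take 4×A and 2×R: area 32 ≤ 38, yield 4·10 + 2·7 = 54.
A has the best ratio (10/4) and is taken to its limit of 4; remaining capacity is filled optimally with the others.

54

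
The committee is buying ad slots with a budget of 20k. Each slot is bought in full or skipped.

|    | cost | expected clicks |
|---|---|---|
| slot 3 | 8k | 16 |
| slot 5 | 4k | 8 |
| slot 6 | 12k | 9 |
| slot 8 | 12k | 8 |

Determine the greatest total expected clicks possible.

25

slot 3 + slot 5: cost 8 + 4 = 12 ≤ 20, expected clicks 16 + 8 = 24.
slot 3 + slot 6: cost 8 + 12 = 20 ≤ 20, expected clicks 16 + 9 = 25.
Best is slot 3 and slot 6 with total expected clicks 25.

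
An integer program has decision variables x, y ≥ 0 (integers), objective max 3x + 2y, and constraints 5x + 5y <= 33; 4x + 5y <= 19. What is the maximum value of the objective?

12

(x,y)=(4,0) is feasible, giving 12.
(x,y)=(3,1) is feasible, giving 11.
Maximum is 12 at (x,y)=(4,0).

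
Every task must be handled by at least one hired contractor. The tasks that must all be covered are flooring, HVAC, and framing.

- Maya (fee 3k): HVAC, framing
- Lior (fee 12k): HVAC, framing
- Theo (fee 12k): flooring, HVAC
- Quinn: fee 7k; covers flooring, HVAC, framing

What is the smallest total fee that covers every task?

This is a weighted set-cover instance.
Quinn alone covers flooring, HVAC, framing — every task.
Total fee: 7.

7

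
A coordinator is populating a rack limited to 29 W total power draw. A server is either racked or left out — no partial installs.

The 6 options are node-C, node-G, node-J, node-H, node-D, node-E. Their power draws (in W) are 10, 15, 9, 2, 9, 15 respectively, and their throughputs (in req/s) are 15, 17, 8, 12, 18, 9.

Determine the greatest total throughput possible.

Allowing fractional choices, the relaxed optimum would be about 54.1, but servers are indivisible.
node-G + node-H + node-D: power draw 15 + 2 + 9 = 26 ≤ 29, throughput 17 + 12 + 18 = 47.
node-C + node-H + node-D: power draw 10 + 2 + 9 = 21 ≤ 29, throughput 15 + 12 + 18 = 45.
node-C + node-G + node-H: power draw 10 + 15 + 2 = 27 ≤ 29, throughput 15 + 17 + 12 = 44.
Best is node-G, node-H, and node-D with total throughput 47.

47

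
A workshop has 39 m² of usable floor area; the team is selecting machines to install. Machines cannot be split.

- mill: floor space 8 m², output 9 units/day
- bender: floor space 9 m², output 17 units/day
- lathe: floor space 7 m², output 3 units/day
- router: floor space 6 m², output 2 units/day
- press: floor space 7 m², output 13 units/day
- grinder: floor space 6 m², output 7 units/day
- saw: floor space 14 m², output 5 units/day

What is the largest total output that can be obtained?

Allowing fractional choices, the relaxed optimum would be about 49.7, but machines are indivisible.
mill + bender + router + press + grinder: floor space 8 + 9 + 6 + 7 + 6 = 36 ≤ 39, output 9 + 17 + 2 + 13 + 7 = 48.
mill + bender + lathe + press + grinder: floor space 8 + 9 + 7 + 7 + 6 = 37 ≤ 39, output 9 + 17 + 3 + 13 + 7 = 49.
Best is mill, bender, lathe, press, and grinder with total output 49.

49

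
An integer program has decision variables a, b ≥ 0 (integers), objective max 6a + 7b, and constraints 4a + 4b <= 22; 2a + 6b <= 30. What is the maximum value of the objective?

The continuous relaxation peaks at (0.75, 4.75) with value 37.75; rounding to a feasible lattice point costs some objective.
(a,b)=(0,5): 4·0+4·5=20≤22, 2·0+6·5=30≤30, objective 35.
(a,b)=(1,4): 4·1+4·4=20≤22, 2·1+6·4=26≤30, objective 34.
(a,b)=(0,4): 4·0+4·4=16≤22, 2·0+6·4=24≤30, objective 28.
(a,b)=(1,3): 4·1+4·3=16≤22, 2·1+6·3=20≤30, objective 27.
The best lattice point is (0,5), giving 35.

35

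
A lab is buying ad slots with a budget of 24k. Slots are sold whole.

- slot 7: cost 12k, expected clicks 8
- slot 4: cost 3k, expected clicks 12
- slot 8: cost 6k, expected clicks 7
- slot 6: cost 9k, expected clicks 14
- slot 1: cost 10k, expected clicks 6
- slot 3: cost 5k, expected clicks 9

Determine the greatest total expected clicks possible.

Take slot 4, slot 8, slot 6, and slot 3: cost 3 + 6 + 9 + 5 = 23 ≤ 24, expected clicks 12 + 7 + 14 + 9 = 42.
No other feasible combination does better.

42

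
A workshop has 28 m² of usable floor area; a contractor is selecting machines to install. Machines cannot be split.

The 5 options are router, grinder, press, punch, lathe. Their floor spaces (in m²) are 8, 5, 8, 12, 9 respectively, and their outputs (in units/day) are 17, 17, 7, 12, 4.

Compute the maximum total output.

46

This is a 0-1 knapsack instance.
Allowing fractional choices, the relaxed optimum would be about 48.6, but machines are indivisible.
router + grinder + punch: floor space 8 + 5 + 12 = 25 ≤ 28, output 17 + 17 + 12 = 46.
router + grinder + press: floor space 8 + 5 + 8 = 21 ≤ 28, output 17 + 17 + 7 = 41.
Best is router, grinder, and punch with total output 46.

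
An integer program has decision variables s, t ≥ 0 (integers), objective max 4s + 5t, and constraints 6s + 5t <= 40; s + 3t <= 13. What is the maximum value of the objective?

31

The continuous relaxation peaks at (4.23, 2.92) with value 31.54; rounding to a feasible lattice point costs some objective.
(s,t)=(4,3): 6·4+5·3=39≤40, 1·4+3·3=13≤13, objective 31.
(s,t)=(5,2): 6·5+5·2=40≤40, 1·5+3·2=11≤13, objective 30.
The best lattice point is (4,3), giving 31.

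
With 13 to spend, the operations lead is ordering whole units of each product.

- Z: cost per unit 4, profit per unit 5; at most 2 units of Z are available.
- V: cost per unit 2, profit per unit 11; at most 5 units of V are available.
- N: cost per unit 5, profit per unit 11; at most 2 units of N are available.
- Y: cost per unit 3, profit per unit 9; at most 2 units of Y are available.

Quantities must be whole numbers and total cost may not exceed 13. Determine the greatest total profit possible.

This is a bounded integer knapsack.
4×V and 1×N: cost 13 ≤ 13, profit 4·11 + 1·11 = 55.
5×V and 1×Y: cost 13 ≤ 13, profit 5·11 + 1·9 = 64.
Best is 64.

64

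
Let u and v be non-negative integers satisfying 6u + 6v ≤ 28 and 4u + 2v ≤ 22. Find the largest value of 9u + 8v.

36

Relaxing integrality, the LP optimum is 42.00 at (u,v) = (4.67, 0), which is not an integer point.
(u,v)=(4,0): 6·4+6·0=24≤28, 4·4+2·0=16≤22, objective 36.
(u,v)=(3,1): 6·3+6·1=24≤28, 4·3+2·1=14≤22, objective 35.
(u,v)=(3,0): 6·3+6·0=18≤28, 4·3+2·0=12≤22, objective 27.
No feasible integer point exceeds 36.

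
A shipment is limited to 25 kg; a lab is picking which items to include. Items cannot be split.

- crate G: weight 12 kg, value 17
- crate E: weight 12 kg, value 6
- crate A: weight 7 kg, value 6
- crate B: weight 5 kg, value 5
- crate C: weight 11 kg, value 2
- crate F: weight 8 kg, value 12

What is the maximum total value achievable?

Take crate G, crate B, and crate F: weight 12 + 5 + 8 = 25 ≤ 25, value 17 + 5 + 12 = 34.
No other feasible combination does better.

34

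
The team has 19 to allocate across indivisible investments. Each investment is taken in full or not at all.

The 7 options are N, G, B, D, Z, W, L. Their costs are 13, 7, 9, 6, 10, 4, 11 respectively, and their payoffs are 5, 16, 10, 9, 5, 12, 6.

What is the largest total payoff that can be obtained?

B + D + W: cost 9 + 6 + 4 = 19 ≤ 19, payoff 10 + 9 + 12 = 31.
G + D + W: cost 7 + 6 + 4 = 17 ≤ 19, payoff 16 + 9 + 12 = 37.
Best is G, D, and W with total payoff 37.

37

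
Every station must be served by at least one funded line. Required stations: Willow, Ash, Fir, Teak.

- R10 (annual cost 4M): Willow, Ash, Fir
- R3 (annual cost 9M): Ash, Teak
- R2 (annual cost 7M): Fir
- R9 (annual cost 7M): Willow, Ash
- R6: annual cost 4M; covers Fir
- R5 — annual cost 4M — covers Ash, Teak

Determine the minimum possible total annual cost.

This is an integer covering problem.
Choose R10 and R5: together they cover Willow, Ash, Fir, Teak — every station.
Total annual cost: 4 + 4 = 8.

8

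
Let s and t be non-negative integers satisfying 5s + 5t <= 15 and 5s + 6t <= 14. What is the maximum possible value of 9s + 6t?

18

Relaxing integrality, the LP optimum is 25.20 at (s,t) = (2.8, 0), which is not an integer point.
(s,t)=(2,0): 5·2+5·0=10≤15, 5·2+6·0=10≤14, objective 18.
(s,t)=(1,1): 5·1+5·1=10≤15, 5·1+6·1=11≤14, objective 15.
Maximum is 18 at (s,t)=(2,0).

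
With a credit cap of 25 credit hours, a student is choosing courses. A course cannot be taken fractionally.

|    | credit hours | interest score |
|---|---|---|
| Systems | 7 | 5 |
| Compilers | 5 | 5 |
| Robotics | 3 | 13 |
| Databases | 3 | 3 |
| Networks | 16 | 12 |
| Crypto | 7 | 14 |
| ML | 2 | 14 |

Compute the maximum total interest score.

This is an integer program with binary decision variables.
Compilers + Robotics + Databases + Crypto + ML: credit hours 5 + 3 + 3 + 7 + 2 = 20 ≤ 25, interest score 5 + 13 + 3 + 14 + 14 = 49.
Systems + Robotics + Databases + Crypto + ML: credit hours 7 + 3 + 3 + 7 + 2 = 22 ≤ 25, interest score 5 + 13 + 3 + 14 + 14 = 49.
Systems + Compilers + Robotics + Crypto + ML: credit hours 7 + 5 + 3 + 7 + 2 = 24 ≤ 25, interest score 5 + 5 + 13 + 14 + 14 = 51.
Best is Systems, Compilers, Robotics, Crypto, and ML with total interest score 51.

51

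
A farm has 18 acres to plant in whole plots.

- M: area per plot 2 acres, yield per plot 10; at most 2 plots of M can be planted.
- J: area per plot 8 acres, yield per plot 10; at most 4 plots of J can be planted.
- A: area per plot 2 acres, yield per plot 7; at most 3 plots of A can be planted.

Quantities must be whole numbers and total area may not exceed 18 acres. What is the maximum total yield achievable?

51

M has the best ratio (10/2); taking only M gives at most 2×10 = 20 (stopped by the supply cap of 2).
Mixing does better — 2×M, 1×J, and 3×A: area 18 ≤ 18, yield 2·10 + 1·10 + 3·7 = 51.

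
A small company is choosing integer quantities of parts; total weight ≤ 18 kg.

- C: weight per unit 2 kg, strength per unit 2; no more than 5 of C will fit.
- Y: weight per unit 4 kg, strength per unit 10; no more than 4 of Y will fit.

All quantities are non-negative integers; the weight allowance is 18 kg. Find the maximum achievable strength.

42

1×C and 4×Y: weight 18 ≤ 18, strength 1·2 + 4·10 = 42.
4×Y: weight 16 ≤ 18, strength 4·10 = 40.
Best is 42.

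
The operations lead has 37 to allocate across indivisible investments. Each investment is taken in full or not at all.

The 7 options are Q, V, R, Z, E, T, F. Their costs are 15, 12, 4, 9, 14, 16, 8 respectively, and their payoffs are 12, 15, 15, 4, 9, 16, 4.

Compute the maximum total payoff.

Treat it as a binary knapsack problem.
Take V, R, and T: cost 12 + 4 + 16 = 32 ≤ 37, payoff 15 + 15 + 16 = 46.
No other feasible combination does better.

46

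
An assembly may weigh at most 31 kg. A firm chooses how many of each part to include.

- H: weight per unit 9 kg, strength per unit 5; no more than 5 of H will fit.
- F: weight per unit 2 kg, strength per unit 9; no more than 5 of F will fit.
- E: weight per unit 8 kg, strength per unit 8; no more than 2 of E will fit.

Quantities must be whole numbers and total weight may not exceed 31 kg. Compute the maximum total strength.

This is a bounded integer knapsack.
1×H, 5×F, and 1×E: weight 27 ≤ 31, strength 1·5 + 5·9 + 1·8 = 58.
5×F and 2×E: weight 26 ≤ 31, strength 5·9 + 2·8 = 61.
Best is 61.

61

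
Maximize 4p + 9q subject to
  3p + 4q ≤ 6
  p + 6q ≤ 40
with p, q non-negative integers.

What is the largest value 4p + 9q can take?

Relaxing integrality, the LP optimum is 13.50 at (p,q) = (0, 1.5), which is not an integer point.
(p,q)=(0,1): 3·0+4·1=4≤6, 1·0+6·1=6≤40, objective 9.
(p,q)=(1,0): 3·1+4·0=3≤6, 1·1+6·0=1≤40, objective 4.
(p,q)=(0,0): 3·0+4·0=0≤6, 1·0+6·0=0≤40, objective 0.
The best lattice point is (0,1), giving 9.

9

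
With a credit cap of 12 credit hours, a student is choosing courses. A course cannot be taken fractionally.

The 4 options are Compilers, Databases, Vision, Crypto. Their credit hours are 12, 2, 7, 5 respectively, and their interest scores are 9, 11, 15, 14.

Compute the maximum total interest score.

29

Vision + Crypto: credit hours 7 + 5 = 12 ≤ 12, interest score 15 + 14 = 29.
Databases + Vision: credit hours 2 + 7 = 9 ≤ 12, interest score 11 + 15 = 26.
Databases + Crypto: credit hours 2 + 5 = 7 ≤ 12, interest score 11 + 14 = 25.
Best is Vision and Crypto with total interest score 29.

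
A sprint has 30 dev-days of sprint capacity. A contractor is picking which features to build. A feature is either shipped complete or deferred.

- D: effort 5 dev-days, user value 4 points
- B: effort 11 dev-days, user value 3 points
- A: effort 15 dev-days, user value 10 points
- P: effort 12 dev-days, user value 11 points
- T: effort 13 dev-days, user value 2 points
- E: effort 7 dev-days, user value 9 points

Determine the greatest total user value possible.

24

Take D, P, and E: effort 5 + 12 + 7 = 24 ≤ 30, user value 4 + 11 + 9 = 24.
No other feasible combination does better.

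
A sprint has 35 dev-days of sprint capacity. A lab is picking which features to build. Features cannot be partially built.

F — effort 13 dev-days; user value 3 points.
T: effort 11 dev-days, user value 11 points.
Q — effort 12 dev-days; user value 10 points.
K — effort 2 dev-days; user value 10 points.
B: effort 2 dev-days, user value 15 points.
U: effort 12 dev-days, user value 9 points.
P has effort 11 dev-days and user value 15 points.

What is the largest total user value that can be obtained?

Treat it as a binary knapsack problem.
Allowing fractional choices, the relaxed optimum would be about 58.5, but features are indivisible.
Q + K + B + P: effort 12 + 2 + 2 + 11 = 27 ≤ 35, user value 10 + 10 + 15 + 15 = 50.
K + B + U + P: effort 2 + 2 + 12 + 11 = 27 ≤ 35, user value 10 + 15 + 9 + 15 = 49.
T + K + B + P: effort 11 + 2 + 2 + 11 = 26 ≤ 35, user value 11 + 10 + 15 + 15 = 51.
Best is T, K, B, and P with total user value 51.

51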